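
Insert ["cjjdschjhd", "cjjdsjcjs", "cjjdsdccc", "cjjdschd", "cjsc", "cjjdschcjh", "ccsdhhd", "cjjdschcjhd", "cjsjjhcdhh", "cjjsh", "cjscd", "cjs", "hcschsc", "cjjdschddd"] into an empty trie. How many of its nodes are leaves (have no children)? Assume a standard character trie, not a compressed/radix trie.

10

A leaf is a node with no children — equivalently, the end of a word that is not a proper prefix of any other stored word.
Those words: "ccsdhhd", "cjjdschcjhd", "cjjdschddd", "cjjdschjhd", "cjjdsdccc", "cjjdsjcjs", "cjjsh", "cjscd", "cjsjjhcdhh", "hcschsc"
Leaf count: 10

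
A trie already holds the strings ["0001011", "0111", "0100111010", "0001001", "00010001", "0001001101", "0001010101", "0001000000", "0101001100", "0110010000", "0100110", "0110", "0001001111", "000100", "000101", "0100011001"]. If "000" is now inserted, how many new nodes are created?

"000" is already a full path in the trie; only an end-marker is added.
No new nodes are needed: 0.

0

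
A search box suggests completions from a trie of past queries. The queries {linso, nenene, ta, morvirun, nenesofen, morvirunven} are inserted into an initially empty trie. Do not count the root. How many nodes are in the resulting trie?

Trie structure (* marks end of a word):
(root)
├─ l
│  └─ i
│     └─ n
│        └─ s
│           └─ o *
├─ m
│  └─ o
│     └─ r
│        └─ v
│           └─ i
│              └─ r
│                 └─ u
│                    └─ n *
│                       └─ v
│                          └─ e
│                             └─ n *
├─ n
│  └─ e
│     └─ n
│        └─ e
│           ├─ n
│           │  └─ e *
│           └─ s
│              └─ o
│                 └─ f
│                    └─ e
│                       └─ n *
└─ t
   └─ a *
Counting every labelled node above: 29.

29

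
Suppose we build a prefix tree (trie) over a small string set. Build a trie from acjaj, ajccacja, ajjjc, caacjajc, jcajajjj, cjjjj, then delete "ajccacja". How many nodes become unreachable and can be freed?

6

After clearing the end-marker at "ajccacja", prune upward until reaching a node still needed by another word.
The suffix "ccacja" (6 nodes) is used only by "ajccacja"; the node for "aj" still has the child "j", so pruning stops there.
Nodes removed: 6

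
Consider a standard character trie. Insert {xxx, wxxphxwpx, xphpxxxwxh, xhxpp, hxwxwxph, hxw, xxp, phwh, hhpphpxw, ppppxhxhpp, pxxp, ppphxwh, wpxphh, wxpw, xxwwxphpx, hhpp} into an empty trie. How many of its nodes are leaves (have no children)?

14

Leaves are exactly the stored words that no other stored word extends.
Those words: "hhpphpxw", "hxwxwxph", "phwh", "ppphxwh", "ppppxhxhpp", "pxxp", "wpxphh", "wxpw", "wxxphxwpx", "xhxpp", "xphpxxxwxh", "xxp", "xxwwxphpx", "xxx"
Leaf count: 14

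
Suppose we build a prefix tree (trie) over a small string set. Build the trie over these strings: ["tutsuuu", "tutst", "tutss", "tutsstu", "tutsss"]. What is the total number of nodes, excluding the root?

Count nodes per top-level branch (shared prefixes stored once):
  't'-branch (tutss, tutsss, tutsstu, tutst, tutsuuu): 12 nodes
Sum: 12

12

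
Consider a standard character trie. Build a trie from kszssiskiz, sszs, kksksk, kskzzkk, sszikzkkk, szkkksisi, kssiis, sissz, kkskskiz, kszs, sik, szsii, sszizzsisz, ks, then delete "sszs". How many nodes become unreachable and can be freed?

1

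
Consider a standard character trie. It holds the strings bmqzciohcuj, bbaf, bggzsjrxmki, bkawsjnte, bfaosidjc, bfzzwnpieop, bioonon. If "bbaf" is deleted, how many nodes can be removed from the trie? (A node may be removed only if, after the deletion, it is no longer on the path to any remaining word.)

3

A node on "bbaf"'s path can go only if nothing else ends at it or branches off below it.
The suffix "baf" (3 nodes) is used only by "bbaf"; the node for "b" still has the child "m", so pruning stops there.
Nodes removed: 3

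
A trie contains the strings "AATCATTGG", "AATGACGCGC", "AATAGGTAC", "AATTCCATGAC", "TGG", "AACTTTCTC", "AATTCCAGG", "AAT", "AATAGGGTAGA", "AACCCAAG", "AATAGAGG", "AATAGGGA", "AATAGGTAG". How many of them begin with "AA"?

12

Walk to "AA"; the words in its subtree are exactly those with that prefix.
Matches: "AACCCAAG", "AACTTTCTC", "AAT", "AATAGAGG", "AATAGGGA", "AATAGGGTAGA", "AATAGGTAC", "AATAGGTAG", "AATCATTGG", "AATGACGCGC", "AATTCCAGG", "AATTCCATGAC"
Count: 12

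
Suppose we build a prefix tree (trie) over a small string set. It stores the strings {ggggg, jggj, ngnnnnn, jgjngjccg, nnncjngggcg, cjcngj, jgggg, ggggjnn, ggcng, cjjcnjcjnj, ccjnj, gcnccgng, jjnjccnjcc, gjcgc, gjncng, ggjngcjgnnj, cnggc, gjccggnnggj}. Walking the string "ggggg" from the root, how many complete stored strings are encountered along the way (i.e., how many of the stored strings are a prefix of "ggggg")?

Check each prefix of "ggggg" against the stored set — each match is an end-marker on the path.
Prefixes of the query that are stored words: "ggggg"
Count: 1

1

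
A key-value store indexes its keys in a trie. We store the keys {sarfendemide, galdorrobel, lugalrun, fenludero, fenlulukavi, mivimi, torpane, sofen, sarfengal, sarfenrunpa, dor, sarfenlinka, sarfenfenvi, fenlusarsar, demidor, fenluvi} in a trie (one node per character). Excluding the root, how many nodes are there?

Count nodes per top-level branch (shared prefixes stored once):
  'd'-branch (demidor, dor): 9 nodes
  'f'-branch (fenludero, fenlulukavi, fenlusarsar, fenluvi): 23 nodes
  'g'-branch (galdorrobel): 11 nodes
  'l'-branch (lugalrun): 8 nodes
  'm'-branch (mivimi): 6 nodes
  's'-branch (sarfendemide, sarfenfenvi, sarfengal, sarfenlinka, sarfenrunpa, sofen): 34 nodes
  't'-branch (torpane): 7 nodes
Sum: 98

98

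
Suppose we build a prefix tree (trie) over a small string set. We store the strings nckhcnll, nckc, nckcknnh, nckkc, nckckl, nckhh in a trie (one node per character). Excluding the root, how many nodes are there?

Insert word by word; a character creates a node only if that edge doesn't already exist:
  "nckhcnll" → 8 new (n, c, k, h, c, n, l, l)
  "nckc" → prefix "nck" already present; 1 new (c)
  "nckcknnh" → prefix "nckc" already present; 4 new (k, n, n, h)
  "nckkc" → prefix "nck" already present; 2 new (k, c)
  "nckckl" → prefix "nckck" already present; 1 new (l)
  "nckhh" → prefix "nckh" already present; 1 new (h)
Total nodes = 8 + 1 + 4 + 2 + 1 + 1 = 17

17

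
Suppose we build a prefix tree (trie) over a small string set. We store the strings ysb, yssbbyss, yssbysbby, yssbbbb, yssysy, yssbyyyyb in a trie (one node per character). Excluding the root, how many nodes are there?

Count nodes per top-level branch (shared prefixes stored once):
  'y'-branch (ysb, yssbbbb, yssbbyss, yssbysbby, yssbyyyyb, yssysy): 23 nodes
Sum: 23

23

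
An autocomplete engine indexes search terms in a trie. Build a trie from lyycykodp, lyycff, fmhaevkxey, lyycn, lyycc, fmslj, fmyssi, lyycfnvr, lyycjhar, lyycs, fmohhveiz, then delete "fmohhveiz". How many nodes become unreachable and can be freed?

7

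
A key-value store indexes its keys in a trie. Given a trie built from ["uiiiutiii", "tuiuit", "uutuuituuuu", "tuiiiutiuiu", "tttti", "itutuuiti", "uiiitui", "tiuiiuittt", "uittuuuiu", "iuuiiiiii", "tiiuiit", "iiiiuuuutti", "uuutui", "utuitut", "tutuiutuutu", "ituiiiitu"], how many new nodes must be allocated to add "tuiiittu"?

"tuiii" is already a path in the trie; the remaining "ttu" must be added.
So 8 − 5 = 3 new nodes.

3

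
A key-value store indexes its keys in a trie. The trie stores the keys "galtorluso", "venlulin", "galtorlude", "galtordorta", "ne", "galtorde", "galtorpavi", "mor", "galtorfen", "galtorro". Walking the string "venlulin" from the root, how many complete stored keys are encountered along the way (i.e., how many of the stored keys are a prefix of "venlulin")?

1

Traverse "venlulin" character by character; count nodes along the way that are marked as word ends.
Prefixes of the query that are stored words: "venlulin"
Count: 1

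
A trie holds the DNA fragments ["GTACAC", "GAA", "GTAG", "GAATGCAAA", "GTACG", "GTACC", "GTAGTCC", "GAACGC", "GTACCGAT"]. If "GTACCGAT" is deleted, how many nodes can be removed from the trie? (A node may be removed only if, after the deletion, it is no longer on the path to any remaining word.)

3

Walk "GTACCGAT" from the leaf back toward the root, removing each node that no remaining word uses.
The suffix "GAT" (3 nodes) is used only by "GTACCGAT"; "GTACC" is itself a stored word, so pruning stops there.
Nodes removed: 3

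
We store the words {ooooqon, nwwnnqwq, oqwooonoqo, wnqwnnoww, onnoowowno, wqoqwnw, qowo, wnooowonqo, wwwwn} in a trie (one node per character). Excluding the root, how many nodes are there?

For each word, the new-node count is its length minus the longest prefix already in the trie:
  "ooooqon" → 7 new (o, o, o, o, q, o, n)
  "nwwnnqwq" → 8 new (n, w, w, n, n, q, w, q)
  "oqwooonoqo" → prefix "o" already present; 9 new (q, w, o, o, o, n, o, q, o)
  "wnqwnnoww" → 9 new (w, n, q, w, n, n, o, w, w)
  "onnoowowno" → prefix "o" already present; 9 new (n, n, o, o, w, o, w, n, o)
  "wqoqwnw" → prefix "w" already present; 6 new (q, o, q, w, n, w)
  "qowo" → 4 new (q, o, w, o)
  "wnooowonqo" → prefix "wn" already present; 8 new (o, o, o, w, o, n, q, o)
  "wwwwn" → prefix "w" already present; 4 new (w, w, w, n)
Total nodes = 7 + 8 + 9 + 9 + 9 + 6 + 4 + 8 + 4 = 64

64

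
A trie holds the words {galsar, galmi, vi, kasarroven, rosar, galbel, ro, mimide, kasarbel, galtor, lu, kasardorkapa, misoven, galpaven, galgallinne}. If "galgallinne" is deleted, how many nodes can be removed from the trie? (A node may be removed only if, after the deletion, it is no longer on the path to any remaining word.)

A node on "galgallinne"'s path can go only if nothing else ends at it or branches off below it.
The suffix "gallinne" (8 nodes) is used only by "galgallinne"; the node for "gal" still has the child "s", so pruning stops there.
Nodes removed: 8

8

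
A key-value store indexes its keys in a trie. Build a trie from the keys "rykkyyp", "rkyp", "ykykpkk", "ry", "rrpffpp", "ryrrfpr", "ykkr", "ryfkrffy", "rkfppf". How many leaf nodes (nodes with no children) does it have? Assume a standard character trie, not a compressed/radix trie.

8

Leaves are exactly the stored words that no other stored word extends.
Those words: "rkfppf", "rkyp", "rrpffpp", "ryfkrffy", "rykkyyp", "ryrrfpr", "ykkr", "ykykpkk"
Leaf count: 8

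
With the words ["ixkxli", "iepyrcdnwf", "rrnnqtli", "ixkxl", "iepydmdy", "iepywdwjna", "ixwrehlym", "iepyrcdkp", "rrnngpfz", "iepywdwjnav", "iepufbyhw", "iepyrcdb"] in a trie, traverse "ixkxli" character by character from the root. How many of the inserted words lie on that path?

Check each prefix of "ixkxli" against the stored set — each match is an end-marker on the path.
Prefixes of the query that are stored words: "ixkxl", "ixkxli"
Count: 2

2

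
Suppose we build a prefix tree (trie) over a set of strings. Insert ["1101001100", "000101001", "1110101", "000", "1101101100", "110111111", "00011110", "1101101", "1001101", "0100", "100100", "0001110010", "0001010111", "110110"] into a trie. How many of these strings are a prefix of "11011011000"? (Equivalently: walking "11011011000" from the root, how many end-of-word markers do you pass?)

Walk "11011011000" from the root; an end-of-word marker is hit whenever a stored word is a prefix of "11011011000".
Prefixes of the query that are stored words: "110110", "1101101", "1101101100"
Count: 3

3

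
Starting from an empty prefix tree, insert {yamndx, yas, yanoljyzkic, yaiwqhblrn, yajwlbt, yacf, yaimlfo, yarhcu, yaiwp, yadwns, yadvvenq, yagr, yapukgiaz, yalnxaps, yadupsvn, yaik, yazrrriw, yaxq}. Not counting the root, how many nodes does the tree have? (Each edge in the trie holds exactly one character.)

Insert word by word; a character creates a node only if that edge doesn't already exist:
  "yamndx" → 6 new (y, a, m, n, d, x)
  "yas" → prefix "ya" already present; 1 new (s)
  "yanoljyzkic" → prefix "ya" already present; 9 new (n, o, l, j, y, z, k, i, c)
  "yaiwqhblrn" → prefix "ya" already present; 8 new (i, w, q, h, b, l, r, n)
  "yajwlbt" → prefix "ya" already present; 5 new (j, w, l, b, t)
  "yacf" → prefix "ya" already present; 2 new (c, f)
  "yaimlfo" → prefix "yai" already present; 4 new (m, l, f, o)
  "yarhcu" → prefix "ya" already present; 4 new (r, h, c, u)
  "yaiwp" → prefix "yaiw" already present; 1 new (p)
  "yadwns" → prefix "ya" already present; 4 new (d, w, n, s)
  "yadvvenq" → prefix "yad" already present; 5 new (v, v, e, n, q)
  "yagr" → prefix "ya" already present; 2 new (g, r)
  "yapukgiaz" → prefix "ya" already present; 7 new (p, u, k, g, i, a, z)
  "yalnxaps" → prefix "ya" already present; 6 new (l, n, x, a, p, s)
  "yadupsvn" → prefix "yad" already present; 5 new (u, p, s, v, n)
  "yaik" → prefix "yai" already present; 1 new (k)
  "yazrrriw" → prefix "ya" already present; 6 new (z, r, r, r, i, w)
  "yaxq" → prefix "ya" already present; 2 new (x, q)
Total nodes = 6 + 1 + 9 + 8 + 5 + 2 + 4 + 4 + 1 + 4 + 5 + 2 + 7 + 6 + 5 + 1 + 6 + 2 = 78

78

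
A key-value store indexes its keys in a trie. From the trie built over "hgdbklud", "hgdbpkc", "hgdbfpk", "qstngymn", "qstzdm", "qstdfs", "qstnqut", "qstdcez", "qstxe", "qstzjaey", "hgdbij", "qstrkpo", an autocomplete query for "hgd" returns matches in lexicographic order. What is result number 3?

DFS of the "hgd" subtree visits, in order: "hgdbfpk", "hgdbij", "hgdbklud", "hgdbpkc"
The 3rd is hgdbklud.

hgdbklud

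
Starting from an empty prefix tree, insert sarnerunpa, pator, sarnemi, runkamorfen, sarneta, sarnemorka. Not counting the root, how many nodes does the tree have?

34

Count nodes per top-level branch (shared prefixes stored once):
  'p'-branch (pator): 5 nodes
  'r'-branch (runkamorfen): 11 nodes
  's'-branch (sarnemi, sarnemorka, sarnerunpa, sarneta): 18 nodes
Sum: 34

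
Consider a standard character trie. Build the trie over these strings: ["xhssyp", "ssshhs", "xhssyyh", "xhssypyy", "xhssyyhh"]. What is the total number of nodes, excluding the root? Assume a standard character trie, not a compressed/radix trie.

17

For each word, the new-node count is its length minus the longest prefix already in the trie:
  "xhssyp" → 6 new (x, h, s, s, y, p)
  "ssshhs" → 6 new (s, s, s, h, h, s)
  "xhssyyh" → prefix "xhssy" already present; 2 new (y, h)
  "xhssypyy" → prefix "xhssyp" already present; 2 new (y, y)
  "xhssyyhh" → prefix "xhssyyh" already present; 1 new (h)
Total nodes = 6 + 6 + 2 + 2 + 1 = 17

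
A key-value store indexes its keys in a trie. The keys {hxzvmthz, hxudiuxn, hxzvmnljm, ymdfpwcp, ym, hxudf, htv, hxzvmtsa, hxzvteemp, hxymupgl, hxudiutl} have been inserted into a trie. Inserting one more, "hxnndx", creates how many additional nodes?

The longest prefix of "hxnndx" already in the trie is "hx" (length 2).
New nodes needed: |"hxnndx"| − 2 = 6 − 2 = 4.

4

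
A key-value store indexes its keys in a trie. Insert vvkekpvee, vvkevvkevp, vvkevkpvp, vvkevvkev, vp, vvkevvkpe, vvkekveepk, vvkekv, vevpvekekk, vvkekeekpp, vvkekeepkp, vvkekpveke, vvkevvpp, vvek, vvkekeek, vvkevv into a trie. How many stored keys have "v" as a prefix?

Filter for entries beginning with "v":
Matches: "vevpvekekk", "vp", "vvek", "vvkekeek", "vvkekeekpp", "vvkekeepkp", "vvkekpvee", "vvkekpveke", "vvkekv", "vvkekveepk", "vvkevkpvp", "vvkevv", "vvkevvkev", "vvkevvkevp", "vvkevvkpe", "vvkevvpp"
Count: 16

16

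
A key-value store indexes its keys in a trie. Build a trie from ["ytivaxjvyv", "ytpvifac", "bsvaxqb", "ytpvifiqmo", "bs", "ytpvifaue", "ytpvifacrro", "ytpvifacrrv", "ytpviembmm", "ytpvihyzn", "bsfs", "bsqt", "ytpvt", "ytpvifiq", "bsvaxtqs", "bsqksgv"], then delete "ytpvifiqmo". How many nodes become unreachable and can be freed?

Walk "ytpvifiqmo" from the leaf back toward the root, removing each node that no remaining word uses.
The suffix "mo" (2 nodes) is used only by "ytpvifiqmo"; "ytpvifiq" is itself a stored word, so pruning stops there.
Nodes removed: 2

2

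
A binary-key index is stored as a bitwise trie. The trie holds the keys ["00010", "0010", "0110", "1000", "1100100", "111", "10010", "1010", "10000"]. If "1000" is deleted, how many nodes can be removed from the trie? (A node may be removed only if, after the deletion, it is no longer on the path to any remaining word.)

0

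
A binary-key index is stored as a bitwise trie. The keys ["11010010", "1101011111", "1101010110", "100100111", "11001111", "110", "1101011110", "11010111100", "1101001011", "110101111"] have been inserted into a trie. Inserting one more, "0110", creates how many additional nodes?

4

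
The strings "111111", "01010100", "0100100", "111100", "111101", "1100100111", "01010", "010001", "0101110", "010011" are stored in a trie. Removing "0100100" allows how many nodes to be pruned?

After clearing the end-marker at "0100100", prune upward until reaching a node still needed by another word.
The suffix "00" (2 nodes) is used only by "0100100"; the node for "01001" still has the child "1", so pruning stops there.
Nodes removed: 2

2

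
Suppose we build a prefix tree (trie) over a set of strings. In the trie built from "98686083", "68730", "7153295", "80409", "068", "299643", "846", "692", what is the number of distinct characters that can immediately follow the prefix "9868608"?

Follow the path "9868608" to its node, then look at its outgoing edges.
Characters that immediately follow "9868608" among the stored strings: {3}.
That node has 1 child edge.

1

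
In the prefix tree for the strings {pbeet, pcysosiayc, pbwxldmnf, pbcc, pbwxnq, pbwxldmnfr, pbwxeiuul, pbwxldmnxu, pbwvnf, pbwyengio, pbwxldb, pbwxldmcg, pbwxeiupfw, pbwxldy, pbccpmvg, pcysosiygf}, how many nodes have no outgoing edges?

14

A leaf is a node with no children — equivalently, the end of a word that is not a proper prefix of any other stored word.
Those words: "pbccpmvg", "pbeet", "pbwvnf", "pbwxeiupfw", "pbwxeiuul", "pbwxldb", "pbwxldmcg", "pbwxldmnfr", "pbwxldmnxu", "pbwxldy", "pbwxnq", "pbwyengio", "pcysosiayc", "pcysosiygf"
Leaf count: 14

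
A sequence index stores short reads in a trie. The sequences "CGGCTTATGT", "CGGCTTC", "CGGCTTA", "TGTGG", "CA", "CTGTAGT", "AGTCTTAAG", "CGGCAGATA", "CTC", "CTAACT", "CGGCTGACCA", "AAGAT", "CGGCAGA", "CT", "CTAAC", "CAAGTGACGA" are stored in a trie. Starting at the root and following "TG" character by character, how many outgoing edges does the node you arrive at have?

The children of the "TG" node are the distinct next characters among strings starting with "TG".
Characters that immediately follow "TG" among the stored strings: {T}.
That node has 1 child edge.

1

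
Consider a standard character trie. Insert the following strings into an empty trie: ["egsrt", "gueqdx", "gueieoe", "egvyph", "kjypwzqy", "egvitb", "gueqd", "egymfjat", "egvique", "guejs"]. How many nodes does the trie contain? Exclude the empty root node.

41

For each word, the new-node count is its length minus the longest prefix already in the trie:
  "egsrt" → 5 new (e, g, s, r, t)
  "gueqdx" → 6 new (g, u, e, q, d, x)
  "gueieoe" → prefix "gue" already present; 4 new (i, e, o, e)
  "egvyph" → prefix "eg" already present; 4 new (v, y, p, h)
  "kjypwzqy" → 8 new (k, j, y, p, w, z, q, y)
  "egvitb" → prefix "egv" already present; 3 new (i, t, b)
  "gueqd" → prefix "gueqd" already present; 0 new (none)
  "egymfjat" → prefix "eg" already present; 6 new (y, m, f, j, a, t)
  "egvique" → prefix "egvi" already present; 3 new (q, u, e)
  "guejs" → prefix "gue" already present; 2 new (j, s)
Total nodes = 5 + 6 + 4 + 4 + 8 + 3 + 0 + 6 + 3 + 2 = 41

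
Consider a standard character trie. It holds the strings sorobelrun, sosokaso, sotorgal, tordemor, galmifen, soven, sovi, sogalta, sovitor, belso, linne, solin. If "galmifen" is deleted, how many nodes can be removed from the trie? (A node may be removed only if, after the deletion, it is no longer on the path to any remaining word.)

8

A node on "galmifen"'s path can go only if nothing else ends at it or branches off below it.
No other word shares any prefix with "galmifen", so all 8 of its nodes go.
Nodes removed: 8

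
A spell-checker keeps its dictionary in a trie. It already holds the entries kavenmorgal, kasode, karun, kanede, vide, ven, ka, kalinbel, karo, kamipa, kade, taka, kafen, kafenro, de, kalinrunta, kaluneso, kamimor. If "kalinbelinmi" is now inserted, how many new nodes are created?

4

"kalinbel" is already a path in the trie; the remaining "inmi" must be added.
So 12 − 8 = 4 new nodes.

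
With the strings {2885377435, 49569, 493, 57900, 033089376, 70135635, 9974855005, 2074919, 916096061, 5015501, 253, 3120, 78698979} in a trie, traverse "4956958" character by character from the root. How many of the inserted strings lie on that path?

1

Traverse "4956958" character by character; count nodes along the way that are marked as word ends.
Prefixes of the query that are stored words: "49569"
Count: 1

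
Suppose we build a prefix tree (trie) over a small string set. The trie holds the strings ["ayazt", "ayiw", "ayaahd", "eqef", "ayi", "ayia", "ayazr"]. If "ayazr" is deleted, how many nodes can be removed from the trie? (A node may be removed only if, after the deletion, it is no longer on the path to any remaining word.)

1

After clearing the end-marker at "ayazr", prune upward until reaching a node still needed by another word.
The suffix "r" (1 node) is used only by "ayazr"; the node for "ayaz" still has the child "t", so pruning stops there.
Nodes removed: 1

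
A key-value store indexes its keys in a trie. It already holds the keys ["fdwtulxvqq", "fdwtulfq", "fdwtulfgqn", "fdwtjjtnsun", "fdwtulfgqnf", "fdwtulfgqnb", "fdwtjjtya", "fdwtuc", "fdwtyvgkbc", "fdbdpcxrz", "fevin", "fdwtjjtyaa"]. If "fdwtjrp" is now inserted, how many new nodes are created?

The longest prefix of "fdwtjrp" already in the trie is "fdwtj" (length 5).
Each of the 2 remaining characters creates one node.

2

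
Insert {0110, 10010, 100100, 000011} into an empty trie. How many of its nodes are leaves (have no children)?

3

A leaf is a node with no children — equivalently, the end of a word that is not a proper prefix of any other stored word.
Those words: "000011", "0110", "100100"
Leaf count: 3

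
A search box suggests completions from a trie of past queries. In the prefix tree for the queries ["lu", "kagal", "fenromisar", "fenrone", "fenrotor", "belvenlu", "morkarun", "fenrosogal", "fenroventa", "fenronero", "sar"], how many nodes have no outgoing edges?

A leaf is a node with no children — equivalently, the end of a word that is not a proper prefix of any other stored word.
Those words: "belvenlu", "fenromisar", "fenronero", "fenrosogal", "fenrotor", "fenroventa", "kagal", "lu", "morkarun", "sar"
Leaf count: 10

10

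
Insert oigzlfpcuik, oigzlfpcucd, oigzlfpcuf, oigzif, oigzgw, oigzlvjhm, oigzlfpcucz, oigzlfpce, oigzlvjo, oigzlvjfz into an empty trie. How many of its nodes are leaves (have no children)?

10

Leaves are exactly the stored words that no other stored word extends.
Those words: "oigzgw", "oigzif", "oigzlfpce", "oigzlfpcucd", "oigzlfpcucz", "oigzlfpcuf", "oigzlfpcuik", "oigzlvjfz", "oigzlvjhm", "oigzlvjo"
Leaf count: 10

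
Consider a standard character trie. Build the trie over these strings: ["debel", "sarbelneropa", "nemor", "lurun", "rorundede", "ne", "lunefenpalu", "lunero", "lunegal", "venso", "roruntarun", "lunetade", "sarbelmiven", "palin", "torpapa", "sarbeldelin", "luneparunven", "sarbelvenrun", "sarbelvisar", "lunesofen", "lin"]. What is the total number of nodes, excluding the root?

111

Trace insertions, counting only characters that open a new branch:
  "debel" → 5 new (d, e, b, e, l)
  "sarbelneropa" → 12 new (s, a, r, b, e, l, n, e, r, o, p, a)
  "nemor" → 5 new (n, e, m, o, r)
  "lurun" → 5 new (l, u, r, u, n)
  "rorundede" → 9 new (r, o, r, u, n, d, e, d, e)
  "ne" → prefix "ne" already present; 0 new (none)
  "lunefenpalu" → prefix "lu" already present; 9 new (n, e, f, e, n, p, a, l, u)
  "lunero" → prefix "lune" already present; 2 new (r, o)
  "lunegal" → prefix "lune" already present; 3 new (g, a, l)
  "venso" → 5 new (v, e, n, s, o)
  "roruntarun" → prefix "rorun" already present; 5 new (t, a, r, u, n)
  "lunetade" → prefix "lune" already present; 4 new (t, a, d, e)
  "sarbelmiven" → prefix "sarbel" already present; 5 new (m, i, v, e, n)
  "palin" → 5 new (p, a, l, i, n)
  "torpapa" → 7 new (t, o, r, p, a, p, a)
  "sarbeldelin" → prefix "sarbel" already present; 5 new (d, e, l, i, n)
  "luneparunven" → prefix "lune" already present; 8 new (p, a, r, u, n, v, e, n)
  "sarbelvenrun" → prefix "sarbel" already present; 6 new (v, e, n, r, u, n)
  "sarbelvisar" → prefix "sarbelv" already present; 4 new (i, s, a, r)
  "lunesofen" → prefix "lune" already present; 5 new (s, o, f, e, n)
  "lin" → prefix "l" already present; 2 new (i, n)
Total nodes = 5 + 12 + 5 + 5 + 9 + 0 + 9 + 2 + 3 + 5 + 5 + 4 + 5 + 5 + 7 + 5 + 8 + 6 + 4 + 5 + 2 = 111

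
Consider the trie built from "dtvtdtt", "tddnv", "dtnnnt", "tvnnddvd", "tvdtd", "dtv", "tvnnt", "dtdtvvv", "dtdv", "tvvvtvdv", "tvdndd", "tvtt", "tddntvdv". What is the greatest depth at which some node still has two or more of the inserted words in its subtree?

4

The deepest shared node is where two words last agree before diverging.
e.g. "tddntvdv" and "tddnv" share the prefix "tddn" of length 4; no pair shares a longer one.
Longest shared-prefix length: 4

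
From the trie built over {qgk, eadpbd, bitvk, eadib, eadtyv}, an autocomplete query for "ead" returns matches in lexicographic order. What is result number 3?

DFS of the "ead" subtree visits, in order: "eadib", "eadpbd", "eadtyv"
Position 3: eadtyv

eadtyv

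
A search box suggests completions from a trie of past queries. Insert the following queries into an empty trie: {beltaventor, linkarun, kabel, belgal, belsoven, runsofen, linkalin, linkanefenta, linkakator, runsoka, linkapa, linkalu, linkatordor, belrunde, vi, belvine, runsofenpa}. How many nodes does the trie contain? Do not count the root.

79

For each word, the new-node count is its length minus the longest prefix already in the trie:
  "beltaventor" → 11 new (b, e, l, t, a, v, e, n, t, o, r)
  "linkarun" → 8 new (l, i, n, k, a, r, u, n)
  "kabel" → 5 new (k, a, b, e, l)
  "belgal" → prefix "bel" already present; 3 new (g, a, l)
  "belsoven" → prefix "bel" already present; 5 new (s, o, v, e, n)
  "runsofen" → 8 new (r, u, n, s, o, f, e, n)
  "linkalin" → prefix "linka" already present; 3 new (l, i, n)
  "linkanefenta" → prefix "linka" already present; 7 new (n, e, f, e, n, t, a)
  "linkakator" → prefix "linka" already present; 5 new (k, a, t, o, r)
  "runsoka" → prefix "runso" already present; 2 new (k, a)
  "linkapa" → prefix "linka" already present; 2 new (p, a)
  "linkalu" → prefix "linkal" already present; 1 new (u)
  "linkatordor" → prefix "linka" already present; 6 new (t, o, r, d, o, r)
  "belrunde" → prefix "bel" already present; 5 new (r, u, n, d, e)
  "vi" → 2 new (v, i)
  "belvine" → prefix "bel" already present; 4 new (v, i, n, e)
  "runsofenpa" → prefix "runsofen" already present; 2 new (p, a)
Total nodes = 11 + 8 + 5 + 3 + 5 + 8 + 3 + 7 + 5 + 2 + 2 + 1 + 6 + 5 + 2 + 4 + 2 = 79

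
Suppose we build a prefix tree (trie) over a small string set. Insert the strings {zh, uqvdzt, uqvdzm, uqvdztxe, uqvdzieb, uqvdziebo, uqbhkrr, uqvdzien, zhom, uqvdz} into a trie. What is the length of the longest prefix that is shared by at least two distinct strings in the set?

8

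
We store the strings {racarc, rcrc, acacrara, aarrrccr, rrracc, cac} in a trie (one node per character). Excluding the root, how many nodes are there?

32

Count nodes per top-level branch (shared prefixes stored once):
  'a'-branch (aarrrccr, acacrara): 15 nodes
  'c'-branch (cac): 3 nodes
  'r'-branch (racarc, rcrc, rrracc): 14 nodes
Sum: 32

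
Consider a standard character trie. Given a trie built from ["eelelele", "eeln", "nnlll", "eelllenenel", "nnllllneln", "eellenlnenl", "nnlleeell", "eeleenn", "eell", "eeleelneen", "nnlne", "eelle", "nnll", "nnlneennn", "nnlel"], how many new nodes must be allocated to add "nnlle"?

Every character of "nnlle" already lies on an existing path (it is a prefix of some stored word).
No new nodes are needed: 0.

0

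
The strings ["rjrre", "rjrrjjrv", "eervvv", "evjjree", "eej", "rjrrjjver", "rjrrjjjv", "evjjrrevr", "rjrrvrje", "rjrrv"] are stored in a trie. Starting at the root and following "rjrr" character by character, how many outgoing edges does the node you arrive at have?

3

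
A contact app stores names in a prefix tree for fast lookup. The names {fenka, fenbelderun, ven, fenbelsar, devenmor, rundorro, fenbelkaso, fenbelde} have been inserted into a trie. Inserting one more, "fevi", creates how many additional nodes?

2

"fe" is already a path in the trie; the remaining "vi" must be added.
Each of the 2 remaining characters creates one node.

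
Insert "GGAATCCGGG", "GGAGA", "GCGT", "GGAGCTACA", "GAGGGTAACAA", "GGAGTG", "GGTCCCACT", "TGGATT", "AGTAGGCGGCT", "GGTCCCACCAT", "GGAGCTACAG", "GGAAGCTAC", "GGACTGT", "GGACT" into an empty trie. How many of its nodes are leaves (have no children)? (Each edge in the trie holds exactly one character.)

12

A leaf is a node with no children — equivalently, the end of a word that is not a proper prefix of any other stored word.
Those words: "AGTAGGCGGCT", "GAGGGTAACAA", "GCGT", "GGAAGCTAC", "GGAATCCGGG", "GGACTGT", "GGAGA", "GGAGCTACAG", "GGAGTG", "GGTCCCACCAT", "GGTCCCACT", "TGGATT"
Leaf count: 12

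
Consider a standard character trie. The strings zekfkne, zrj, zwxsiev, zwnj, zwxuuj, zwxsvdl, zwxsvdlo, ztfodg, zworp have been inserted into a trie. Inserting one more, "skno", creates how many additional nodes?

4

Nothing in the trie begins with "s"; the whole of "skno" is new.
4 − 0 = 4 new nodes.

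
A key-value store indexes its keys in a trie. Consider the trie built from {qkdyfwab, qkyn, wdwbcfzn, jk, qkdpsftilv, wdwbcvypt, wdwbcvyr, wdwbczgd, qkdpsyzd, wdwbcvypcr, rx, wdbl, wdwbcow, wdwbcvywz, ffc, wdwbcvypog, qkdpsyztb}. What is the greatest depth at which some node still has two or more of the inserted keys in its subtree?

8

Equivalently: take the maximum, over all pairs, of their longest common prefix length.
"wdwbcvypcr" and "wdwbcvypog" agree on "wdwbcvyp" (8 characters) before diverging; nothing deeper is shared.
Longest shared-prefix length: 8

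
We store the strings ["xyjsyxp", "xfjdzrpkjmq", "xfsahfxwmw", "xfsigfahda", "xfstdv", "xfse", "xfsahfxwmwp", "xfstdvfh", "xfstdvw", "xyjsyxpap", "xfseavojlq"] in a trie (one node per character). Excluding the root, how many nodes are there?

Insert word by word; a character creates a node only if that edge doesn't already exist:
  "xyjsyxp" → 7 new (x, y, j, s, y, x, p)
  "xfjdzrpkjmq" → prefix "x" already present; 10 new (f, j, d, z, r, p, k, j, m, q)
  "xfsahfxwmw" → prefix "xf" already present; 8 new (s, a, h, f, x, w, m, w)
  "xfsigfahda" → prefix "xfs" already present; 7 new (i, g, f, a, h, d, a)
  "xfstdv" → prefix "xfs" already present; 3 new (t, d, v)
  "xfse" → prefix "xfs" already present; 1 new (e)
  "xfsahfxwmwp" → prefix "xfsahfxwmw" already present; 1 new (p)
  "xfstdvfh" → prefix "xfstdv" already present; 2 new (f, h)
  "xfstdvw" → prefix "xfstdv" already present; 1 new (w)
  "xyjsyxpap" → prefix "xyjsyxp" already present; 2 new (a, p)
  "xfseavojlq" → prefix "xfse" already present; 6 new (a, v, o, j, l, q)
Total nodes = 7 + 10 + 8 + 7 + 3 + 1 + 1 + 2 + 1 + 2 + 6 = 48

48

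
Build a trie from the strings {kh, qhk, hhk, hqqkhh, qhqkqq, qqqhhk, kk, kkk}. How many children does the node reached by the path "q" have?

Walk "q" from the root, arriving at one node.
Distinct next characters after "q": h, q.
That node has 2 child edges.

2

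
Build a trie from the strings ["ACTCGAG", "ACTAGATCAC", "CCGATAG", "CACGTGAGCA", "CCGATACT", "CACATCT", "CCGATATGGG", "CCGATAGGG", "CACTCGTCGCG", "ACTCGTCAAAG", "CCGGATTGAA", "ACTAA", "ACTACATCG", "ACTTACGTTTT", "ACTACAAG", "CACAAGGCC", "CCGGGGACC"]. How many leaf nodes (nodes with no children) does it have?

A leaf is a node with no children — equivalently, the end of a word that is not a proper prefix of any other stored word.
Those words: "ACTAA", "ACTACAAG", "ACTACATCG", "ACTAGATCAC", "ACTCGAG", "ACTCGTCAAAG", "ACTTACGTTTT", "CACAAGGCC", "CACATCT", "CACGTGAGCA", "CACTCGTCGCG", "CCGATACT", "CCGATAGGG", "CCGATATGGG", "CCGGATTGAA", "CCGGGGACC"
Leaf count: 16

16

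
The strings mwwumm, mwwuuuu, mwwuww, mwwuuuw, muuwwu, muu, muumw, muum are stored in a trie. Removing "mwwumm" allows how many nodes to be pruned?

After clearing the end-marker at "mwwumm", prune upward until reaching a node still needed by another word.
The suffix "mm" (2 nodes) is used only by "mwwumm"; the node for "mwwu" still has the child "u", so pruning stops there.
Nodes removed: 2

2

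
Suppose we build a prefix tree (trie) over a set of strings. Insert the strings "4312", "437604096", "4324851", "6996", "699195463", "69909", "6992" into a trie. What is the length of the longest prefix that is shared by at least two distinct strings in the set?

3

Look for the deepest trie node that still has at least two words in its subtree.
e.g. "69909" and "699195463" share the prefix "699" of length 3; no pair shares a longer one.
Longest shared-prefix length: 3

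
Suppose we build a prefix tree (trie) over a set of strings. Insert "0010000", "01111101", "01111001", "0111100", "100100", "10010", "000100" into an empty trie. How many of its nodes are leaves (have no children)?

A leaf is a node with no children — equivalently, the end of a word that is not a proper prefix of any other stored word.
Those words: "000100", "0010000", "01111001", "01111101", "100100"
Leaf count: 5

5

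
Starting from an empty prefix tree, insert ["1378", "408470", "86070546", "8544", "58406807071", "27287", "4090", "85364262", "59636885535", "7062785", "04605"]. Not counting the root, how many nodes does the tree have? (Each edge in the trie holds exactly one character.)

67

Trace insertions, counting only characters that open a new branch:
  "1378" → 4 new (1, 3, 7, 8)
  "408470" → 6 new (4, 0, 8, 4, 7, 0)
  "86070546" → 8 new (8, 6, 0, 7, 0, 5, 4, 6)
  "8544" → prefix "8" already present; 3 new (5, 4, 4)
  "58406807071" → 11 new (5, 8, 4, 0, 6, 8, 0, 7, 0, 7, 1)
  "27287" → 5 new (2, 7, 2, 8, 7)
  "4090" → prefix "40" already present; 2 new (9, 0)
  "85364262" → prefix "85" already present; 6 new (3, 6, 4, 2, 6, 2)
  "59636885535" → prefix "5" already present; 10 new (9, 6, 3, 6, 8, 8, 5, 5, 3, 5)
  "7062785" → 7 new (7, 0, 6, 2, 7, 8, 5)
  "04605" → 5 new (0, 4, 6, 0, 5)
Total nodes = 4 + 6 + 8 + 3 + 11 + 5 + 2 + 6 + 10 + 7 + 5 = 67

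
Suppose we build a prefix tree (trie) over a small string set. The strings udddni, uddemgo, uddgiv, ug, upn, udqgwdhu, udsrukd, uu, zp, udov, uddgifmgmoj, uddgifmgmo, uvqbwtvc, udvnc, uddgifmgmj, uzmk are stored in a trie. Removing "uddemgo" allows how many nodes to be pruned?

4

A node on "uddemgo"'s path can go only if nothing else ends at it or branches off below it.
The suffix "emgo" (4 nodes) is used only by "uddemgo"; the node for "udd" still has the child "d", so pruning stops there.
Nodes removed: 4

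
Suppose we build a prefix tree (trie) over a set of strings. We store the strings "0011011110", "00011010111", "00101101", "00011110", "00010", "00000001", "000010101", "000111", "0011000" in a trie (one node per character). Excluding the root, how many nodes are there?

40

Trace insertions, counting only characters that open a new branch:
  "0011011110" → 10 new (0, 0, 1, 1, 0, 1, 1, 1, 1, 0)
  "00011010111" → prefix "00" already present; 9 new (0, 1, 1, 0, 1, 0, 1, 1, 1)
  "00101101" → prefix "001" already present; 5 new (0, 1, 1, 0, 1)
  "00011110" → prefix "00011" already present; 3 new (1, 1, 0)
  "00010" → prefix "0001" already present; 1 new (0)
  "00000001" → prefix "000" already present; 5 new (0, 0, 0, 0, 1)
  "000010101" → prefix "0000" already present; 5 new (1, 0, 1, 0, 1)
  "000111" → prefix "000111" already present; 0 new (none)
  "0011000" → prefix "00110" already present; 2 new (0, 0)
Total nodes = 10 + 9 + 5 + 3 + 1 + 5 + 5 + 0 + 2 = 40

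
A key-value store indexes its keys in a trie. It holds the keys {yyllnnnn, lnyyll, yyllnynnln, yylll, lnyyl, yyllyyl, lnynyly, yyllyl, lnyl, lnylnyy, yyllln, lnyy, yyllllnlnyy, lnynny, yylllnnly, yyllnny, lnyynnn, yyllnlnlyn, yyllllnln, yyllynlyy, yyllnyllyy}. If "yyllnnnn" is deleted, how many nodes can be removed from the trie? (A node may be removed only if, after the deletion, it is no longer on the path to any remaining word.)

2

Walk "yyllnnnn" from the leaf back toward the root, removing each node that no remaining word uses.
The suffix "nn" (2 nodes) is used only by "yyllnnnn"; the node for "yyllnn" still has the child "y", so pruning stops there.
Nodes removed: 2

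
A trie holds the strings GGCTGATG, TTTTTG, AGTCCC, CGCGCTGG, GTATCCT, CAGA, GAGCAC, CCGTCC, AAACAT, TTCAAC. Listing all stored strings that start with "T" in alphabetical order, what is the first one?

TTCAAC

Filter for "T…" and sort: "TTCAAC", "TTTTTG"
Position 1: TTCAAC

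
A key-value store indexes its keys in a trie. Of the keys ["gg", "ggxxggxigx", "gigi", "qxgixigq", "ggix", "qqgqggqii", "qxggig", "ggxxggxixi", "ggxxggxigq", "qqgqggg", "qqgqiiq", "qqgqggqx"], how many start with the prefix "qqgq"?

Filter for entries beginning with "qqgq":
Words under "qqgq": qqgqggg, qqgqggqii, qqgqggqx, qqgqiiq
Count: 4

4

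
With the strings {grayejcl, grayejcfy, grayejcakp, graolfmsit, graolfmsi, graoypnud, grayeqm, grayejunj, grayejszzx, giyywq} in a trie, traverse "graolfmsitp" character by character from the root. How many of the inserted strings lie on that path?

2

Walk "graolfmsitp" from the root; an end-of-word marker is hit whenever a stored word is a prefix of "graolfmsitp".
Prefixes of the query that are stored words: "graolfmsi", "graolfmsit"
Count: 2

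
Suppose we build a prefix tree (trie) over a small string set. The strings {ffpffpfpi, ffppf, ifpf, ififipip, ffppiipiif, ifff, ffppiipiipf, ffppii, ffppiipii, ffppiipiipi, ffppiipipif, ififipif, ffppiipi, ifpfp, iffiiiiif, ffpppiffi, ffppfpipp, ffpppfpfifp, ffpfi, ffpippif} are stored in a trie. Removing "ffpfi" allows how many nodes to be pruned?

1

Walk "ffpfi" from the leaf back toward the root, removing each node that no remaining word uses.
The suffix "i" (1 node) is used only by "ffpfi"; the node for "ffpf" still has the child "f", so pruning stops there.
Nodes removed: 1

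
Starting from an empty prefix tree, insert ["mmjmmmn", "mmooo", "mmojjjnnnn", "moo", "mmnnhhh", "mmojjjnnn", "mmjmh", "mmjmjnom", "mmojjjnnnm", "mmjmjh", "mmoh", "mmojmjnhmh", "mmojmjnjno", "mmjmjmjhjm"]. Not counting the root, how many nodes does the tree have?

Trace insertions, counting only characters that open a new branch:
  "mmjmmmn" → 7 new (m, m, j, m, m, m, n)
  "mmooo" → prefix "mm" already present; 3 new (o, o, o)
  "mmojjjnnnn" → prefix "mmo" already present; 7 new (j, j, j, n, n, n, n)
  "moo" → prefix "m" already present; 2 new (o, o)
  "mmnnhhh" → prefix "mm" already present; 5 new (n, n, h, h, h)
  "mmojjjnnn" → prefix "mmojjjnnn" already present; 0 new (none)
  "mmjmh" → prefix "mmjm" already present; 1 new (h)
  "mmjmjnom" → prefix "mmjm" already present; 4 new (j, n, o, m)
  "mmojjjnnnm" → prefix "mmojjjnnn" already present; 1 new (m)
  "mmjmjh" → prefix "mmjmj" already present; 1 new (h)
  "mmoh" → prefix "mmo" already present; 1 new (h)
  "mmojmjnhmh" → prefix "mmoj" already present; 6 new (m, j, n, h, m, h)
  "mmojmjnjno" → prefix "mmojmjn" already present; 3 new (j, n, o)
  "mmjmjmjhjm" → prefix "mmjmj" already present; 5 new (m, j, h, j, m)
Total nodes = 7 + 3 + 7 + 2 + 5 + 0 + 1 + 4 + 1 + 1 + 1 + 6 + 3 + 5 = 46

46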